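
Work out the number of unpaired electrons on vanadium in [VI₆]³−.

Ligand charges: each iodide is −1. With an overall charge of −3 the vanadium centre must be in the +3 oxidation state.
Group 5 minus oxidation state 3 gives a d² configuration.
In an octahedral field the d² configuration is t₂g²e_g⁰ (only one arrangement possible), giving 2 unpaired electrons.

2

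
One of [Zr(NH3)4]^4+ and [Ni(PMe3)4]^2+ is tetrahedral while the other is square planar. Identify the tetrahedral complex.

For [Zr(NH3)4]^4+: Ammonia is neutral; balancing the +4 overall charge requires Zr(IV). Group 4 minus oxidation state 4 gives a d⁰ configuration. A d⁰ ion has no crystal-field stabilisation preference between square planar and tetrahedral, so four ligands adopt the sterically favoured tetrahedral geometry. → tetrahedral.
For [Ni(PMe3)4]^2+: Ligand charges: trimethylphosphine is neutral. With an overall charge of +2 the nickel centre must be in the +2 oxidation state. Nickel is a group-10 element; Ni(II) is therefore d⁸. Trimethylphosphine is a strong-field ligand (high in the spectrochemical series). A 3d d⁸ ion with strong-field ligands gains enough CFSE to favour square planar over tetrahedral. → square planar.

[Zr(NH3)4]^4+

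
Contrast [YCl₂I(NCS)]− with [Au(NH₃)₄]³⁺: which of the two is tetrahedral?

[YCl₂I(NCS)]−

For [YCl₂I(NCS)]−: Ligand charges: each chloride is −1; each iodide is −1; each isothiocyanate is −1. With an overall charge of −1 the yttrium centre must be in the +3 oxidation state. Y sits in group 3, so the d-electron count is 3 − 3 = 0. A d⁰ ion has no crystal-field stabilisation preference between square planar and tetrahedral, so four ligands adopt the sterically favoured tetrahedral geometry. → tetrahedral.
For [Au(NH₃)₄]³⁺: Ammonia is neutral; balancing the +3 overall charge requires Au(III). Group 11 minus oxidation state 3 gives a d⁸ configuration. A 5d d⁸ ion has a large crystal-field splitting; square planar leaves the high-energy d_{x²−y²} orbital empty and maximises CFSE. → square planar.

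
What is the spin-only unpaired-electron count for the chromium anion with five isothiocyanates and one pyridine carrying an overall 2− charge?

3

Each isothiocyanate is −1; pyridine is neutral; balancing the −2 overall charge requires Cr(III).
Group 6 minus oxidation state 3 gives a d³ configuration.
In an octahedral field the d³ configuration is t₂g³e_g⁰ (only one arrangement possible), giving 3 unpaired electrons.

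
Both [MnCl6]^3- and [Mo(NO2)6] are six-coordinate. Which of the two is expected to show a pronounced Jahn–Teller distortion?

[MnCl6]^3-

[MnCl6]^3-: Each chloride is −1; balancing the −3 overall charge requires Mn(III). Group 7 minus oxidation state 3 gives a d⁴ configuration. Chloride is a weak-field ligand for a first-row metal, so the complex is high-spin. The t₂g³e_g¹ (high-spin) configuration has an unevenly filled e_g set; the Jahn–Teller theorem predicts a tetragonal distortion (typically axial elongation) to lift the degeneracy.
[Mo(NO2)6]: Summing ligand charges against the 0 overall charge gives an oxidation state of +6 for molybdenum. Molybdenum is a group-6 element; Mo(VI) is therefore d⁰. The d⁰ configuration leaves the e_g set evenly filled (or empty) — no strong Jahn–Teller driving force.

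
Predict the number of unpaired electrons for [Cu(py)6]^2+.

1 unpaired electron

Summing ligand charges against the +2 overall charge gives an oxidation state of +2 for copper.
Cu sits in group 11, so the d-electron count is 11 − 2 = 9.
In an octahedral field the d⁹ configuration is t₂g⁶e_g³ (only one arrangement possible), giving 1 unpaired electron.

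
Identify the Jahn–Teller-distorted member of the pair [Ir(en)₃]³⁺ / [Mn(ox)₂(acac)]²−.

[Mn(ox)₂(acac)]²−

[Ir(en)₃]³⁺: Ethylenediamine is neutral; balancing the +3 overall charge requires Ir(III). Ir sits in group 9, so the d-electron count is 9 − 3 = 6. A 5d ion has a large Δₒ and is invariably low-spin. The d⁶ configuration leaves the e_g set evenly filled (or empty) — no strong Jahn–Teller driving force.
[Mn(ox)₂(acac)]²−: Each oxalate is −2; each acetylacetonate is −1; balancing the −2 overall charge requires Mn(III). Group 7 minus oxidation state 3 gives a d⁴ configuration. Acetylacetonate and oxalate are weak-field ligands for a first-row metal, so the complex is high-spin. The t₂g³e_g¹ (high-spin) configuration has an unevenly filled e_g set; the Jahn–Teller theorem predicts a tetragonal distortion (typically axial elongation) to lift the degeneracy.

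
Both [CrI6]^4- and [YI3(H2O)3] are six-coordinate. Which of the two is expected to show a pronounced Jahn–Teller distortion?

[CrI6]^4-

[CrI6]^4-: Each iodide is −1; balancing the −4 overall charge requires Cr(II). Cr sits in group 6, so the d-electron count is 6 − 2 = 4. Iodide is a weak-field ligand for a first-row metal, so the complex is high-spin. The t₂g³e_g¹ (high-spin) configuration has an unevenly filled e_g set; the Jahn–Teller theorem predicts a tetragonal distortion (typically axial elongation) to lift the degeneracy.
[YI3(H2O)3]: Each iodide is −1; water is neutral; balancing the 0 overall charge requires Y(III). Yttrium is a group-3 element; Y(III) is therefore d⁰. The d⁰ configuration leaves the e_g set evenly filled (or empty) — no strong Jahn–Teller driving force.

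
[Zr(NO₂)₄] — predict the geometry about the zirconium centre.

Ligand charges: each nitro (N-bound nitrite) is −1. With an overall charge of 0 the zirconium centre must be in the +4 oxidation state.
Zirconium is a group-4 element; Zr(IV) is therefore d⁰.
With 4 monodentate ligands the coordination number is 4.
A d⁰ ion has no crystal-field stabilisation preference between square planar and tetrahedral, so four ligands adopt the sterically favoured tetrahedral geometry.

tetrahedral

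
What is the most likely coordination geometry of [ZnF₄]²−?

tetrahedral

Ligand charges: each fluoride is −1. With an overall charge of −2 the zinc centre must be in the +2 oxidation state.
Zn sits in group 12, so the d-electron count is 12 − 2 = 10.
Coordination number: 4.
A d¹⁰ ion has no crystal-field stabilisation preference between square planar and tetrahedral, so four ligands adopt the sterically favoured tetrahedral geometry.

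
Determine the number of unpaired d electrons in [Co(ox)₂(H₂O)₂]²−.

3 unpaired electrons

Each oxalate is −2; water is neutral; balancing the −2 overall charge requires Co(II).
Group 9 minus oxidation state 2 gives a d⁷ configuration.
Counting donor atoms: 2×oxalate (bidentate) → 4 donors; 2×water (monodentate) → 2 donors. Coordination number = 6.
The spin state decides the count: Oxalate is a weak-field ligand for a first-row metal, so the complex is high-spin.
An octahedral high-spin d⁷ ion is t₂g⁵e_g², giving 3 unpaired electrons.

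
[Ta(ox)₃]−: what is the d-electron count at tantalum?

Summing ligand charges against the −1 overall charge gives an oxidation state of +5 for tantalum.
Group 5 minus oxidation state 5 gives a d⁰ configuration.

d0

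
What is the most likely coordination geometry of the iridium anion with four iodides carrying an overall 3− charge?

Summing ligand charges against the −3 overall charge gives an oxidation state of +1 for iridium.
Group 9 minus oxidation state 1 gives a d⁸ configuration.
Coordination number: 4.
A 5d d⁸ ion has a large crystal-field splitting; square planar leaves the high-energy d_{x²−y²} orbital empty and maximises CFSE.

square planar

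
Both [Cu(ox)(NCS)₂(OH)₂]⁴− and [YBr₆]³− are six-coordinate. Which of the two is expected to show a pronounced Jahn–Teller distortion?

[Cu(ox)(NCS)₂(OH)₂]⁴−: Each oxalate is −2; each isothiocyanate is −1; each hydroxide is −1; balancing the −4 overall charge requires Cu(II). Copper is a group-11 element; Cu(II) is therefore d⁹. The t₂g⁶e_g³ configuration has an unevenly filled e_g set; the Jahn–Teller theorem predicts a tetragonal distortion (typically axial elongation) to lift the degeneracy.
[YBr₆]³−: Each bromide is −1; balancing the −3 overall charge requires Y(III). Y sits in group 3, so the d-electron count is 3 − 3 = 0. The d⁰ configuration leaves the e_g set evenly filled (or empty) — no strong Jahn–Teller driving force.

[Cu(ox)(NCS)₂(OH)₂]⁴−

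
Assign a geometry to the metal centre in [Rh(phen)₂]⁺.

Summing ligand charges against the +1 overall charge gives an oxidation state of +1 for rhodium.
Rhodium is a group-9 element; Rh(I) is therefore d⁸.
Counting donor atoms: 2×1,10-phenanthroline (bidentate) → 4 donors. Coordination number = 4.
A 4d d⁸ ion has a large crystal-field splitting; square planar leaves the high-energy d_{x²−y²} orbital empty and maximises CFSE.

square planar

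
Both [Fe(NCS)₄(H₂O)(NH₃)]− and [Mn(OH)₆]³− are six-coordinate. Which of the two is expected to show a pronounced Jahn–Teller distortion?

[Mn(OH)₆]³−

[Fe(NCS)₄(H₂O)(NH₃)]−: Ligand charges: each isothiocyanate is −1; water is neutral; ammonia is neutral. With an overall charge of −1 the iron centre must be in the +3 oxidation state. Fe sits in group 8, so the d-electron count is 8 − 3 = 5. Isothiocyanate is a weak-field ligand for a first-row metal, so the complex is high-spin. The d⁵ configuration leaves the e_g set evenly filled (or empty) — no strong Jahn–Teller driving force.
[Mn(OH)₆]³−: Summing ligand charges against the −3 overall charge gives an oxidation state of +3 for manganese. Manganese is a group-7 element; Mn(III) is therefore d⁴. Hydroxide is a weak-field ligand for a first-row metal, so the complex is high-spin. The t₂g³e_g¹ (high-spin) configuration has an unevenly filled e_g set; the Jahn–Teller theorem predicts a tetragonal distortion (typically axial elongation) to lift the degeneracy.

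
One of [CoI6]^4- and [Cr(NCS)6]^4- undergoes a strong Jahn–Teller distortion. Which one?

[Cr(NCS)6]^4-

[CoI6]^4-: Summing ligand charges against the −4 overall charge gives an oxidation state of +2 for cobalt. Cobalt is a group-9 element; Co(II) is therefore d⁷. Iodide is a weak-field ligand for a first-row metal, so the complex is high-spin. The d⁷ configuration leaves the e_g set evenly filled (or empty) — no strong Jahn–Teller driving force.
[Cr(NCS)6]^4-: Summing ligand charges against the −4 overall charge gives an oxidation state of +2 for chromium. Group 6 minus oxidation state 2 gives a d⁴ configuration. Isothiocyanate is a weak-field ligand for a first-row metal, so the complex is high-spin. The t₂g³e_g¹ (high-spin) configuration has an unevenly filled e_g set; the Jahn–Teller theorem predicts a tetragonal distortion (typically axial elongation) to lift the degeneracy.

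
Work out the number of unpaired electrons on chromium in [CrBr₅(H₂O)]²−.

Summing ligand charges against the −2 overall charge gives an oxidation state of +3 for chromium.
Chromium is a group-6 element; Cr(III) is therefore d³.
In an octahedral field the d³ configuration is t₂g³e_g⁰ (only one arrangement possible), giving 3 unpaired electrons.

3 unpaired electrons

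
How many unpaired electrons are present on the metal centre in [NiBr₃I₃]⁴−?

Ligand charges: each bromide is −1; each iodide is −1. With an overall charge of −4 the nickel centre must be in the +2 oxidation state.
Ni sits in group 10, so the d-electron count is 10 − 2 = 8.
In an octahedral field the d⁸ configuration is t₂g⁶e_g² (only one arrangement possible), giving 2 unpaired electrons.

2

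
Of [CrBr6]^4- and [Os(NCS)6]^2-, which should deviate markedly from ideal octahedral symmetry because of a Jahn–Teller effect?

[CrBr6]^4-: Summing ligand charges against the −4 overall charge gives an oxidation state of +2 for chromium. Chromium is a group-6 element; Cr(II) is therefore d⁴. Bromide is a weak-field ligand for a first-row metal, so the complex is high-spin. The t₂g³e_g¹ (high-spin) configuration has an unevenly filled e_g set; the Jahn–Teller theorem predicts a tetragonal distortion (typically axial elongation) to lift the degeneracy.
[Os(NCS)6]^2-: Each isothiocyanate is −1; balancing the −2 overall charge requires Os(IV). Group 8 minus oxidation state 4 gives a d⁴ configuration. A 5d ion has a large Δₒ and is invariably low-spin. The d⁴ configuration leaves the e_g set evenly filled (or empty) — no strong Jahn–Teller driving force.

[CrBr6]^4-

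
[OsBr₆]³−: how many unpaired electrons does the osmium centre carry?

1 unpaired electron

Ligand charges: each bromide is −1. With an overall charge of −3 the osmium centre must be in the +3 oxidation state.
Group 8 minus oxidation state 3 gives a d⁵ configuration.
The spin state decides the count: a 5d ion has a large Δₒ and is invariably low-spin.
An octahedral low-spin d⁵ ion is t₂g⁵e_g⁰, giving 1 unpaired electron.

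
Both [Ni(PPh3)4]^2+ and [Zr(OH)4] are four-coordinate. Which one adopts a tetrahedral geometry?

[Zr(OH)4]

For [Ni(PPh3)4]^2+: Ligand charges: triphenylphosphine is neutral. With an overall charge of +2 the nickel centre must be in the +2 oxidation state. Ni sits in group 10, so the d-electron count is 10 − 2 = 8. Triphenylphosphine is a strong-field ligand (high in the spectrochemical series). A 3d d⁸ ion with strong-field ligands gains enough CFSE to favour square planar over tetrahedral. → square planar.
For [Zr(OH)4]: Ligand charges: each hydroxide is −1. With an overall charge of 0 the zirconium centre must be in the +4 oxidation state. Zirconium is a group-4 element; Zr(IV) is therefore d⁰. A d⁰ ion has no crystal-field stabilisation preference between square planar and tetrahedral, so four ligands adopt the sterically favoured tetrahedral geometry. → tetrahedral.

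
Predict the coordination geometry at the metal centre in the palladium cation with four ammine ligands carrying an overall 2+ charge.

square planar

Summing ligand charges against the +2 overall charge gives an oxidation state of +2 for palladium.
Palladium is a group-10 element; Pd(II) is therefore d⁸.
With 4 monodentate ligands the coordination number is 4.
A 4d d⁸ ion has a large crystal-field splitting; square planar leaves the high-energy d_{x²−y²} orbital empty and maximises CFSE.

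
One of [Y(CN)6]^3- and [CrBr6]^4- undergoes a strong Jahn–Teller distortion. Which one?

[CrBr6]^4-

[Y(CN)6]^3-: Each cyanide is −1; balancing the −3 overall charge requires Y(III). Yttrium is a group-3 element; Y(III) is therefore d⁰. The d⁰ configuration leaves the e_g set evenly filled (or empty) — no strong Jahn–Teller driving force.
[CrBr6]^4-: Each bromide is −1; balancing the −4 overall charge requires Cr(II). Chromium is a group-6 element; Cr(II) is therefore d⁴. Bromide is a weak-field ligand for a first-row metal, so the complex is high-spin. The t₂g³e_g¹ (high-spin) configuration has an unevenly filled e_g set; the Jahn–Teller theorem predicts a tetragonal distortion (typically axial elongation) to lift the degeneracy.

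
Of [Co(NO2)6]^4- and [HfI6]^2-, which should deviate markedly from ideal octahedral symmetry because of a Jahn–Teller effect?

[Co(NO2)6]^4-

[Co(NO2)6]^4-: Ligand charges: each nitro (N-bound nitrite) is −1. With an overall charge of −4 the cobalt centre must be in the +2 oxidation state. Co sits in group 9, so the d-electron count is 9 − 2 = 7. Nitro (N-bound nitrite) is a strong-field ligand (high in the spectrochemical series) for a first-row metal, so the complex is low-spin. The t₂g⁶e_g¹ (low-spin) configuration has an unevenly filled e_g set; the Jahn–Teller theorem predicts a tetragonal distortion (typically axial elongation) to lift the degeneracy.
[HfI6]^2-: Ligand charges: each iodide is −1. With an overall charge of −2 the hafnium centre must be in the +4 oxidation state. Hafnium is a group-4 element; Hf(IV) is therefore d⁰. The d⁰ configuration leaves the e_g set evenly filled (or empty) — no strong Jahn–Teller driving force.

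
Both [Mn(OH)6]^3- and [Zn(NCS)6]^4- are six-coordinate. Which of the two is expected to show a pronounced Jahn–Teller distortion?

[Mn(OH)6]^3-

[Mn(OH)6]^3-: Summing ligand charges against the −3 overall charge gives an oxidation state of +3 for manganese. Manganese is a group-7 element; Mn(III) is therefore d⁴. Hydroxide is a weak-field ligand for a first-row metal, so the complex is high-spin. The t₂g³e_g¹ (high-spin) configuration has an unevenly filled e_g set; the Jahn–Teller theorem predicts a tetragonal distortion (typically axial elongation) to lift the degeneracy.
[Zn(NCS)6]^4-: Ligand charges: each isothiocyanate is −1. With an overall charge of −4 the zinc centre must be in the +2 oxidation state. Zinc is a group-12 element; Zn(II) is therefore d¹⁰. The d¹⁰ configuration leaves the e_g set evenly filled (or empty) — no strong Jahn–Teller driving force.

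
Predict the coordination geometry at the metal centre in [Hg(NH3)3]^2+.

trigonal planar

Ammonia is neutral; balancing the +2 overall charge requires Hg(II).
Group 12 minus oxidation state 2 gives a d¹⁰ configuration.
With 3 monodentate ligands the coordination number is 3.
Three ligands around a d¹⁰ centre minimise repulsion in a trigonal-planar arrangement.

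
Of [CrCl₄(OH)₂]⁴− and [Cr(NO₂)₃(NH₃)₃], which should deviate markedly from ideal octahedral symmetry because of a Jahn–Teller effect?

[CrCl₄(OH)₂]⁴−: Each chloride is −1; each hydroxide is −1; balancing the −4 overall charge requires Cr(II). Cr sits in group 6, so the d-electron count is 6 − 2 = 4. Chloride and hydroxide are weak-field ligands for a first-row metal, so the complex is high-spin. The t₂g³e_g¹ (high-spin) configuration has an unevenly filled e_g set; the Jahn–Teller theorem predicts a tetragonal distortion (typically axial elongation) to lift the degeneracy.
[Cr(NO₂)₃(NH₃)₃]: Ligand charges: each nitro (N-bound nitrite) is −1; ammonia is neutral. With an overall charge of 0 the chromium centre must be in the +3 oxidation state. Cr sits in group 6, so the d-electron count is 6 − 3 = 3. The d³ configuration leaves the e_g set evenly filled (or empty) — no strong Jahn–Teller driving force.

[CrCl₄(OH)₂]⁴−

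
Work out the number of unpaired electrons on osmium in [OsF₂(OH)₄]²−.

2

Ligand charges: each fluoride is −1; each hydroxide is −1. With an overall charge of −2 the osmium centre must be in the +4 oxidation state.
Os sits in group 8, so the d-electron count is 8 − 4 = 4.
The spin state decides the count: a 5d ion has a large Δₒ and is invariably low-spin.
An octahedral low-spin d⁴ ion is t₂g⁴e_g⁰, giving 2 unpaired electrons.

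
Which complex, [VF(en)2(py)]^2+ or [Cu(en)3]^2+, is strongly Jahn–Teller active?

[Cu(en)3]^2+

[VF(en)2(py)]^2+: Ligand charges: each fluoride is −1; ethylenediamine is neutral; pyridine is neutral. With an overall charge of +2 the vanadium centre must be in the +3 oxidation state. Group 5 minus oxidation state 3 gives a d² configuration. The d² configuration leaves the e_g set evenly filled (or empty) — no strong Jahn–Teller driving force.
[Cu(en)3]^2+: Ethylenediamine is neutral; balancing the +2 overall charge requires Cu(II). Cu sits in group 11, so the d-electron count is 11 − 2 = 9. The t₂g⁶e_g³ configuration has an unevenly filled e_g set; the Jahn–Teller theorem predicts a tetragonal distortion (typically axial elongation) to lift the degeneracy.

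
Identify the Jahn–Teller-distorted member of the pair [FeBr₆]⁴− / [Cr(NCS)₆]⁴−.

[FeBr₆]⁴−: Summing ligand charges against the −4 overall charge gives an oxidation state of +2 for iron. Group 8 minus oxidation state 2 gives a d⁶ configuration. Bromide is a weak-field ligand for a first-row metal, so the complex is high-spin. The d⁶ configuration leaves the e_g set evenly filled (or empty) — no strong Jahn–Teller driving force.
[Cr(NCS)₆]⁴−: Each isothiocyanate is −1; balancing the −4 overall charge requires Cr(II). Chromium is a group-6 element; Cr(II) is therefore d⁴. Isothiocyanate is a weak-field ligand for a first-row metal, so the complex is high-spin. The t₂g³e_g¹ (high-spin) configuration has an unevenly filled e_g set; the Jahn–Teller theorem predicts a tetragonal distortion (typically axial elongation) to lift the degeneracy.

[Cr(NCS)₆]⁴−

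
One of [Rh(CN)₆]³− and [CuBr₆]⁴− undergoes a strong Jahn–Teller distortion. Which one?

[Rh(CN)₆]³−: Summing ligand charges against the −3 overall charge gives an oxidation state of +3 for rhodium. Rh sits in group 9, so the d-electron count is 9 − 3 = 6. A 4d ion has a large Δₒ and is invariably low-spin. The d⁶ configuration leaves the e_g set evenly filled (or empty) — no strong Jahn–Teller driving force.
[CuBr₆]⁴−: Summing ligand charges against the −4 overall charge gives an oxidation state of +2 for copper. Cu sits in group 11, so the d-electron count is 11 − 2 = 9. The t₂g⁶e_g³ configuration has an unevenly filled e_g set; the Jahn–Teller theorem predicts a tetragonal distortion (typically axial elongation) to lift the degeneracy.

[CuBr₆]⁴−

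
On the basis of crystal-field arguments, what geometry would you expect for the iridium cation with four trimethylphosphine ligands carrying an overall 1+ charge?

square planar

Summing ligand charges against the +1 overall charge gives an oxidation state of +1 for iridium.
Group 9 minus oxidation state 1 gives a d⁸ configuration.
With 4 monodentate ligands the coordination number is 4.
A 5d d⁸ ion has a large crystal-field splitting; square planar leaves the high-energy d_{x²−y²} orbital empty and maximises CFSE.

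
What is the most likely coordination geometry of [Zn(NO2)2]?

linear

Summing ligand charges against the 0 overall charge gives an oxidation state of +2 for zinc.
Zn sits in group 12, so the d-electron count is 12 − 2 = 10.
Coordination number: 2.
A d¹⁰ ion with only two ligands adopts a linear arrangement (sp hybridisation; no CFSE preference).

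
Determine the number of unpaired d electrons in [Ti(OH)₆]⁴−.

Summing ligand charges against the −4 overall charge gives an oxidation state of +2 for titanium.
Group 4 minus oxidation state 2 gives a d² configuration.
In an octahedral field the d² configuration is t₂g²e_g⁰ (only one arrangement possible), giving 2 unpaired electrons.

2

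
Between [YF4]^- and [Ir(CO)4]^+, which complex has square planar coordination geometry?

For [YF4]^-: Each fluoride is −1; balancing the −1 overall charge requires Y(III). Group 3 minus oxidation state 3 gives a d⁰ configuration. A d⁰ ion has no crystal-field stabilisation preference between square planar and tetrahedral, so four ligands adopt the sterically favoured tetrahedral geometry. → tetrahedral.
For [Ir(CO)4]^+: Ligand charges: carbonyl is neutral. With an overall charge of +1 the iridium centre must be in the +1 oxidation state. Group 9 minus oxidation state 1 gives a d⁸ configuration. A 5d d⁸ ion has a large crystal-field splitting; square planar leaves the high-energy d_{x²−y²} orbital empty and maximises CFSE. → square planar.

[Ir(CO)4]^+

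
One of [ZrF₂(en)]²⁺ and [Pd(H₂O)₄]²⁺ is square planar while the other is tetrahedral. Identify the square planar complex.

For [ZrF₂(en)]²⁺: Summing ligand charges against the +2 overall charge gives an oxidation state of +4 for zirconium. Zirconium is a group-4 element; Zr(IV) is therefore d⁰. A d⁰ ion has no crystal-field stabilisation preference between square planar and tetrahedral, so four ligands adopt the sterically favoured tetrahedral geometry. → tetrahedral.
For [Pd(H₂O)₄]²⁺: Ligand charges: water is neutral. With an overall charge of +2 the palladium centre must be in the +2 oxidation state. Group 10 minus oxidation state 2 gives a d⁸ configuration. A 4d d⁸ ion has a large crystal-field splitting; square planar leaves the high-energy d_{x²−y²} orbital empty and maximises CFSE. → square planar.

[Pd(H₂O)₄]²⁺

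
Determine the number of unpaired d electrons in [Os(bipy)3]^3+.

1 unpaired electron

Summing ligand charges against the +3 overall charge gives an oxidation state of +3 for osmium.
Group 8 minus oxidation state 3 gives a d⁵ configuration.
Counting donor atoms: 3×2,2′-bipyridine (bidentate) → 6 donors. Coordination number = 6.
The spin state decides the count: a 5d ion has a large Δₒ and is invariably low-spin.
An octahedral low-spin d⁵ ion is t₂g⁵e_g⁰, giving 1 unpaired electron.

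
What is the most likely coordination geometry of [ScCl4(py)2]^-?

octahedral

Summing ligand charges against the −1 overall charge gives an oxidation state of +3 for scandium.
Scandium is a group-3 element; Sc(III) is therefore d⁰.
Coordination number: 6.
Six donors around a single metal centre give an octahedral coordination sphere.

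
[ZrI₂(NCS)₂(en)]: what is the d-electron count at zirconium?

Ligand charges: each iodide is −1; each isothiocyanate is −1; ethylenediamine is neutral. With an overall charge of 0 the zirconium centre must be in the +4 oxidation state.
Group 4 minus oxidation state 4 gives a d⁰ configuration.

d0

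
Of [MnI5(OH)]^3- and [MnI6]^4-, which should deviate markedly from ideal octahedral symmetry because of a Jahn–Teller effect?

[MnI5(OH)]^3-

[MnI5(OH)]^3-: Summing ligand charges against the −3 overall charge gives an oxidation state of +3 for manganese. Group 7 minus oxidation state 3 gives a d⁴ configuration. Hydroxide and iodide are weak-field ligands for a first-row metal, so the complex is high-spin. The t₂g³e_g¹ (high-spin) configuration has an unevenly filled e_g set; the Jahn–Teller theorem predicts a tetragonal distortion (typically axial elongation) to lift the degeneracy.
[MnI6]^4-: Ligand charges: each iodide is −1. With an overall charge of −4 the manganese centre must be in the +2 oxidation state. Manganese is a group-7 element; Mn(II) is therefore d⁵. Iodide is a weak-field ligand for a first-row metal, so the complex is high-spin. The d⁵ configuration leaves the e_g set evenly filled (or empty) — no strong Jahn–Teller driving force.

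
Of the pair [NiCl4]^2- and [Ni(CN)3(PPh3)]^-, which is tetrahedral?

[NiCl4]^2-

For [NiCl4]^2-: Summing ligand charges against the −2 overall charge gives an oxidation state of +2 for nickel. Nickel is a group-10 element; Ni(II) is therefore d⁸. Chloride is a weak-field ligand. With weak-field ligands the CFSE gain from square planar is small, so a 3d d⁸ ion takes the sterically preferred tetrahedral geometry. → tetrahedral.
For [Ni(CN)3(PPh3)]^-: Ligand charges: each cyanide is −1; triphenylphosphine is neutral. With an overall charge of −1 the nickel centre must be in the +2 oxidation state. Nickel is a group-10 element; Ni(II) is therefore d⁸. Cyanide and triphenylphosphine are strong-field ligands (high in the spectrochemical series). A 3d d⁸ ion with strong-field ligands gains enough CFSE to favour square planar over tetrahedral. → square planar.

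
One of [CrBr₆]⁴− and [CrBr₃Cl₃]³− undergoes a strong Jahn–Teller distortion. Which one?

[CrBr₆]⁴−: Each bromide is −1; balancing the −4 overall charge requires Cr(II). Cr sits in group 6, so the d-electron count is 6 − 2 = 4. Bromide is a weak-field ligand for a first-row metal, so the complex is high-spin. The t₂g³e_g¹ (high-spin) configuration has an unevenly filled e_g set; the Jahn–Teller theorem predicts a tetragonal distortion (typically axial elongation) to lift the degeneracy.
[CrBr₃Cl₃]³−: Summing ligand charges against the −3 overall charge gives an oxidation state of +3 for chromium. Chromium is a group-6 element; Cr(III) is therefore d³. The d³ configuration leaves the e_g set evenly filled (or empty) — no strong Jahn–Teller driving force.

[CrBr₆]⁴−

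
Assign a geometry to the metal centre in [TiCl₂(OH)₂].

tetrahedral

Summing ligand charges against the 0 overall charge gives an oxidation state of +4 for titanium.
Ti sits in group 4, so the d-electron count is 4 − 4 = 0.
Coordination number: 4.
A d⁰ ion has no crystal-field stabilisation preference between square planar and tetrahedral, so four ligands adopt the sterically favoured tetrahedral geometry.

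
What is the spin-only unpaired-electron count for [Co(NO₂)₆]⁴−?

1 unpaired electron

Summing ligand charges against the −4 overall charge gives an oxidation state of +2 for cobalt.
Group 9 minus oxidation state 2 gives a d⁷ configuration.
The spin state decides the count: Nitro (N-bound nitrite) is a strong-field ligand (high in the spectrochemical series) for a first-row metal, so the complex is low-spin.
An octahedral low-spin d⁷ ion is t₂g⁶e_g¹, giving 1 unpaired electron.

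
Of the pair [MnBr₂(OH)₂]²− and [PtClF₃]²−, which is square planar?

[PtClF₃]²−

For [MnBr₂(OH)₂]²−: Ligand charges: each bromide is −1; each hydroxide is −1. With an overall charge of −2 the manganese centre must be in the +2 oxidation state. Manganese is a group-7 element; Mn(II) is therefore d⁵. A high-spin d⁵ ion has zero CFSE in either geometry, so four ligands adopt the sterically favoured tetrahedral geometry. → tetrahedral.
For [PtClF₃]²−: Ligand charges: each chloride is −1; each fluoride is −1. With an overall charge of −2 the platinum centre must be in the +2 oxidation state. Group 10 minus oxidation state 2 gives a d⁸ configuration. A 5d d⁸ ion has a large crystal-field splitting; square planar leaves the high-energy d_{x²−y²} orbital empty and maximises CFSE. → square planar.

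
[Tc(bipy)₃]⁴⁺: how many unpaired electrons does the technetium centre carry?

Summing ligand charges against the +4 overall charge gives an oxidation state of +4 for technetium.
Group 7 minus oxidation state 4 gives a d³ configuration.
Counting donor atoms: 3×2,2′-bipyridine (bidentate) → 6 donors. Coordination number = 6.
In an octahedral field the d³ configuration is t₂g³e_g⁰ (only one arrangement possible), giving 3 unpaired electrons.

3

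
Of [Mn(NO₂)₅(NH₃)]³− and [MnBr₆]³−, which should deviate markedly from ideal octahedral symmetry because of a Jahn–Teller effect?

[MnBr₆]³−

[Mn(NO₂)₅(NH₃)]³−: Each nitro (N-bound nitrite) is −1; ammonia is neutral; balancing the −3 overall charge requires Mn(II). Group 7 minus oxidation state 2 gives a d⁵ configuration. Nitro (N-bound nitrite) is a strong-field ligand (high in the spectrochemical series) for a first-row metal, so the complex is low-spin. The d⁵ configuration leaves the e_g set evenly filled (or empty) — no strong Jahn–Teller driving force.
[MnBr₆]³−: Each bromide is −1; balancing the −3 overall charge requires Mn(III). Mn sits in group 7, so the d-electron count is 7 − 3 = 4. Bromide is a weak-field ligand for a first-row metal, so the complex is high-spin. The t₂g³e_g¹ (high-spin) configuration has an unevenly filled e_g set; the Jahn–Teller theorem predicts a tetragonal distortion (typically axial elongation) to lift the degeneracy.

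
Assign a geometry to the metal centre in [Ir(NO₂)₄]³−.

Ligand charges: each nitro (N-bound nitrite) is −1. With an overall charge of −3 the iridium centre must be in the +1 oxidation state.
Iridium is a group-9 element; Ir(I) is therefore d⁸.
With 4 monodentate ligands the coordination number is 4.
A 5d d⁸ ion has a large crystal-field splitting; square planar leaves the high-energy d_{x²−y²} orbital empty and maximises CFSE.

square planar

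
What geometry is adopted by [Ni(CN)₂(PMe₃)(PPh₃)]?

Ligand charges: each cyanide is −1; trimethylphosphine is neutral; triphenylphosphine is neutral. With an overall charge of 0 the nickel centre must be in the +2 oxidation state.
Nickel is a group-10 element; Ni(II) is therefore d⁸.
Coordination number: 4.
Cyanide, trimethylphosphine, and triphenylphosphine are strong-field ligands (high in the spectrochemical series).
A 3d d⁸ ion with strong-field ligands gains enough CFSE to favour square planar over tetrahedral.

square planar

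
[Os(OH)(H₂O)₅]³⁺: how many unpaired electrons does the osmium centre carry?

2

Summing ligand charges against the +3 overall charge gives an oxidation state of +4 for osmium.
Osmium is a group-8 element; Os(IV) is therefore d⁴.
The spin state decides the count: a 5d ion has a large Δₒ and is invariably low-spin.
An octahedral low-spin d⁴ ion is t₂g⁴e_g⁰, giving 2 unpaired electrons.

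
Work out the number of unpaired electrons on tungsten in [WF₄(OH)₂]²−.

Each fluoride is −1; each hydroxide is −1; balancing the −2 overall charge requires W(IV).
Group 6 minus oxidation state 4 gives a d² configuration.
In an octahedral field the d² configuration is t₂g²e_g⁰ (only one arrangement possible), giving 2 unpaired electrons.

2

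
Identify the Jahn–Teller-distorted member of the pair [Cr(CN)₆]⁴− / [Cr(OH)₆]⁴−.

[Cr(CN)₆]⁴−: Summing ligand charges against the −4 overall charge gives an oxidation state of +2 for chromium. Group 6 minus oxidation state 2 gives a d⁴ configuration. Cyanide is a strong-field ligand (high in the spectrochemical series) for a first-row metal, so the complex is low-spin. The d⁴ configuration leaves the e_g set evenly filled (or empty) — no strong Jahn–Teller driving force.
[Cr(OH)₆]⁴−: Ligand charges: each hydroxide is −1. With an overall charge of −4 the chromium centre must be in the +2 oxidation state. Chromium is a group-6 element; Cr(II) is therefore d⁴. Hydroxide is a weak-field ligand for a first-row metal, so the complex is high-spin. The t₂g³e_g¹ (high-spin) configuration has an unevenly filled e_g set; the Jahn–Teller theorem predicts a tetragonal distortion (typically axial elongation) to lift the degeneracy.

[Cr(OH)₆]⁴−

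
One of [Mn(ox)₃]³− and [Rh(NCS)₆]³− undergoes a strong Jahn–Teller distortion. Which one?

[Mn(ox)₃]³−: Each oxalate is −2; balancing the −3 overall charge requires Mn(III). Group 7 minus oxidation state 3 gives a d⁴ configuration. Oxalate is a weak-field ligand for a first-row metal, so the complex is high-spin. The t₂g³e_g¹ (high-spin) configuration has an unevenly filled e_g set; the Jahn–Teller theorem predicts a tetragonal distortion (typically axial elongation) to lift the degeneracy.
[Rh(NCS)₆]³−: Summing ligand charges against the −3 overall charge gives an oxidation state of +3 for rhodium. Group 9 minus oxidation state 3 gives a d⁶ configuration. A 4d ion has a large Δₒ and is invariably low-spin. The d⁶ configuration leaves the e_g set evenly filled (or empty) — no strong Jahn–Teller driving force.

[Mn(ox)₃]³−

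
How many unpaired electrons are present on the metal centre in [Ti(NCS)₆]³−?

1 unpaired electron

Each isothiocyanate is −1; balancing the −3 overall charge requires Ti(III).
Titanium is a group-4 element; Ti(III) is therefore d¹.
In an octahedral field the d¹ configuration is t₂g¹e_g⁰ (only one arrangement possible), giving 1 unpaired electron.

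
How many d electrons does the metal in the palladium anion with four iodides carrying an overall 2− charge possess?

Summing ligand charges against the −2 overall charge gives an oxidation state of +2 for palladium.
Group 10 minus oxidation state 2 gives a d⁸ configuration.

d⁸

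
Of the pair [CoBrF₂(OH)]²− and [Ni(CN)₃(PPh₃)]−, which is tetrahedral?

For [CoBrF₂(OH)]²−: Summing ligand charges against the −2 overall charge gives an oxidation state of +2 for cobalt. Cobalt is a group-9 element; Co(II) is therefore d⁷. For a high-spin 3d d⁷ ion with weak-field ligands the small Δₜ gives little square-planar CFSE advantage, so four ligands adopt the sterically favoured tetrahedral geometry. → tetrahedral.
For [Ni(CN)₃(PPh₃)]−: Each cyanide is −1; triphenylphosphine is neutral; balancing the −1 overall charge requires Ni(II). Group 10 minus oxidation state 2 gives a d⁸ configuration. Cyanide and triphenylphosphine are strong-field ligands (high in the spectrochemical series). A 3d d⁸ ion with strong-field ligands gains enough CFSE to favour square planar over tetrahedral. → square planar.

[CoBrF₂(OH)]²−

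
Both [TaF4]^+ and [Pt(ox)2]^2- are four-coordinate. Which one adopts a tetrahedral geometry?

[TaF4]^+

For [TaF4]^+: Each fluoride is −1; balancing the +1 overall charge requires Ta(V). Tantalum is a group-5 element; Ta(V) is therefore d⁰. A d⁰ ion has no crystal-field stabilisation preference between square planar and tetrahedral, so four ligands adopt the sterically favoured tetrahedral geometry. → tetrahedral.
For [Pt(ox)2]^2-: Each oxalate is −2; balancing the −2 overall charge requires Pt(II). Pt sits in group 10, so the d-electron count is 10 − 2 = 8. A 5d d⁸ ion has a large crystal-field splitting; square planar leaves the high-energy d_{x²−y²} orbital empty and maximises CFSE. → square planar.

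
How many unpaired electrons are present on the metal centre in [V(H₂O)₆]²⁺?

Ligand charges: water is neutral. With an overall charge of +2 the vanadium centre must be in the +2 oxidation state.
Group 5 minus oxidation state 2 gives a d³ configuration.
In an octahedral field the d³ configuration is t₂g³e_g⁰ (only one arrangement possible), giving 3 unpaired electrons.

3 unpaired electrons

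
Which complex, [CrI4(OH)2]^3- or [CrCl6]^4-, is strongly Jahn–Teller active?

[CrI4(OH)2]^3-: Each iodide is −1; each hydroxide is −1; balancing the −3 overall charge requires Cr(III). Cr sits in group 6, so the d-electron count is 6 − 3 = 3. The d³ configuration leaves the e_g set evenly filled (or empty) — no strong Jahn–Teller driving force.
[CrCl6]^4-: Summing ligand charges against the −4 overall charge gives an oxidation state of +2 for chromium. Group 6 minus oxidation state 2 gives a d⁴ configuration. Chloride is a weak-field ligand for a first-row metal, so the complex is high-spin. The t₂g³e_g¹ (high-spin) configuration has an unevenly filled e_g set; the Jahn–Teller theorem predicts a tetragonal distortion (typically axial elongation) to lift the degeneracy.

[CrCl6]^4-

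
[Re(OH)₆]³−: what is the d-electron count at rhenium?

Each hydroxide is −1; balancing the −3 overall charge requires Re(III).
Re sits in group 7, so the d-electron count is 7 − 3 = 4.

d⁴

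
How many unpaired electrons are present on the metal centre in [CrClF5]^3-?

Each chloride is −1; each fluoride is −1; balancing the −3 overall charge requires Cr(III).
Group 6 minus oxidation state 3 gives a d³ configuration.
In an octahedral field the d³ configuration is t₂g³e_g⁰ (only one arrangement possible), giving 3 unpaired electrons.

3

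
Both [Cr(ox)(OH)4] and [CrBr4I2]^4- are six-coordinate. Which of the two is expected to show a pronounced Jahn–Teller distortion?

[Cr(ox)(OH)4]: Ligand charges: each oxalate is −2; each hydroxide is −1. With an overall charge of 0 the chromium centre must be in the +6 oxidation state. Group 6 minus oxidation state 6 gives a d⁰ configuration. The d⁰ configuration leaves the e_g set evenly filled (or empty) — no strong Jahn–Teller driving force.
[CrBr4I2]^4-: Summing ligand charges against the −4 overall charge gives an oxidation state of +2 for chromium. Chromium is a group-6 element; Cr(II) is therefore d⁴. Bromide and iodide are weak-field ligands for a first-row metal, so the complex is high-spin. The t₂g³e_g¹ (high-spin) configuration has an unevenly filled e_g set; the Jahn–Teller theorem predicts a tetragonal distortion (typically axial elongation) to lift the degeneracy.

[CrBr4I2]^4-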